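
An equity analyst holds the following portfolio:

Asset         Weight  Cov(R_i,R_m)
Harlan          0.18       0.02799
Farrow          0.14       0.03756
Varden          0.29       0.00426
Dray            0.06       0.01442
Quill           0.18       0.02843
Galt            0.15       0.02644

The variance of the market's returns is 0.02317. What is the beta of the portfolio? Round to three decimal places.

0.927

β_Harlan = 0.02799 / 0.02317 = 1.2080
β_Farrow = 0.03756 / 0.02317 = 1.6211
β_Varden = 0.00426 / 0.02317 = 0.1839
β_Dray = 0.01442 / 0.02317 = 0.6224
β_Quill = 0.02843 / 0.02317 = 1.2270
β_Galt = 0.02644 / 0.02317 = 1.1411
β_P = Σ w_i β_i = 0.18×1.2080 + 0.14×1.6211 + 0.29×0.1839 + 0.06×0.6224 + 0.18×1.2270 + 0.15×1.1411 = 0.9271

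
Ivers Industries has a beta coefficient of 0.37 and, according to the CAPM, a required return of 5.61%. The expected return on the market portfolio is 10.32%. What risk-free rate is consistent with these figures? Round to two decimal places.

2.84%

E(R) = R_f + β(E(R_m) − R_f) = R_f(1 − β) + β·E(R_m)
5.61% = R_f × (1 − 0.37) + 0.37 × 10.32%
5.61% = R_f × 0.63 + 3.8184%
R_f = (5.61% − 3.8184%) / 0.63 = 2.84%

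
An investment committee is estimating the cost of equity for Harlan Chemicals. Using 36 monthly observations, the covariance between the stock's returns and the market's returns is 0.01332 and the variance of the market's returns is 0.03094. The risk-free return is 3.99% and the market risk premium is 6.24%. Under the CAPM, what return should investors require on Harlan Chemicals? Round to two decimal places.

6.68%

β = Cov(R_i, R_m) / Var(R_m) = 0.01332 / 0.03094 = 0.4305
E(R) = R_f + β × MRP = 3.99% + 0.4305 × 6.24% = 6.68%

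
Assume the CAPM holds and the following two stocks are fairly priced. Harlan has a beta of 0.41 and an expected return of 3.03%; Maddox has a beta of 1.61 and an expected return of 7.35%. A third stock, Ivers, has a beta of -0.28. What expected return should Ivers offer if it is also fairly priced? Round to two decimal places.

MRP (SML slope) = (7.35% − 3.03%) / (1.61 − 0.41) = 4.32% / 1.20 = 3.6000%
R_f (intercept) = 3.03% − 0.41 × 3.6000% = 1.5540%
E(R_Ivers) = R_f + β × MRP = 1.5540% + -0.28 × 3.6000% = 0.55%

0.55%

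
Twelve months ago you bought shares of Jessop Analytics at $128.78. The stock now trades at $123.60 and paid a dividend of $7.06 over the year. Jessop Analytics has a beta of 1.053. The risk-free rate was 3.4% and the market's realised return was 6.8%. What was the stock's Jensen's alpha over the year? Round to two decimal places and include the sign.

-5.52%

Realised HPR = (P1 + D1 − P0) / P0 = (123.60 + 7.06 − 128.78) / 128.78 = 1.88 / 128.78 = 1.4599%
MRP = 6.8% − 3.4% = 3.40%
CAPM required = R_f + β·MRP = 3.4% + 1.053 × 3.4% = 6.9802%
α = realised − required = 1.4599% − 6.9802% = -5.52%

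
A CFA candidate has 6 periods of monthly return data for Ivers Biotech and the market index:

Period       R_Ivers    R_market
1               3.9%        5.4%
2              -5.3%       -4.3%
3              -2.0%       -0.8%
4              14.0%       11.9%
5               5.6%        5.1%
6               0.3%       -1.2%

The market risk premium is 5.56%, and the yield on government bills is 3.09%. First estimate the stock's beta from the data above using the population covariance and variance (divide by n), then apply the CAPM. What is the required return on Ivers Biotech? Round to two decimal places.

Mean R_i = (3.9 − 5.3 − 2.0 + 14.0 + 5.6 + 0.3) / 6 = 2.7500%
Mean R_m = (5.4 − 4.3 − 0.8 + 11.9 + 5.1 − 1.2) / 6 = 2.6833%
Σ(R_i − R̄_i)(R_m − R̄_m) = 195.9750  ⇒  Cov = 195.9750 / 6 = 32.6625
Σ(R_m − R̄_m)² = 174.1483  ⇒  Var(R_m) = 174.1483 / 6 = 29.0247
β = Cov / Var(R_m) = 32.6625 / 29.0247 = 1.1253
E(R) = R_f + β × MRP = 3.09% + 1.1253 × 5.56% = 9.35%

9.35%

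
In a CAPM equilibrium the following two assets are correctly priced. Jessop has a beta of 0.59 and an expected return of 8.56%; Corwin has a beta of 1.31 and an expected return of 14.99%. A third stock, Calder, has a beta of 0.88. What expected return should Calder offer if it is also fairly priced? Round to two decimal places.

MRP (SML slope) = (14.99% − 8.56%) / (1.31 − 0.59) = 6.43% / 0.72 = 8.9306%
R_f (intercept) = 8.56% − 0.59 × 8.9306% = 3.2909%
E(R_Calder) = R_f + β × MRP = 3.2909% + 0.88 × 8.9306% = 11.15%

11.15%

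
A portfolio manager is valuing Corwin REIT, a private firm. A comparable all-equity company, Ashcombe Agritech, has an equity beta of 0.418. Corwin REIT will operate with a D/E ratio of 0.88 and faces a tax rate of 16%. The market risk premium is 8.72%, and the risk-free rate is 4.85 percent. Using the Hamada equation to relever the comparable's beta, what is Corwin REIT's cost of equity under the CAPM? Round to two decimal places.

β_L = β_U × [1 + (1 − t)(D/E)] = 0.418 × [1 + (1 − 0.16) × 0.88]
    = 0.418 × [1 + 0.84 × 0.88] = 0.418 × 1.7392 = 0.7270
E(R) = R_f + β_L × MRP = 4.85% + 0.7270 × 8.72% = 11.19%

11.19%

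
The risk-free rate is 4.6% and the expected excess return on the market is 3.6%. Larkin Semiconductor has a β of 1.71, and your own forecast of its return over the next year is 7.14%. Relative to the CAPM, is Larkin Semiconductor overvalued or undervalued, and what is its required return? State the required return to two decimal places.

Required return = R_f + β·MRP = 4.6% + 1.71 × 3.6% = 10.76%
Forecast 7.14% < required 10.76% → the stock plots below the SML → overvalued.

Overvalued; required return 10.76%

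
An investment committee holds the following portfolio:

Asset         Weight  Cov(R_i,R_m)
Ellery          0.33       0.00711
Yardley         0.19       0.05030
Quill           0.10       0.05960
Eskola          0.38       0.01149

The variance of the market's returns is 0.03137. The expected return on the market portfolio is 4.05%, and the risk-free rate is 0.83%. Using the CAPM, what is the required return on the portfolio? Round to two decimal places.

β_Ellery = 0.00711 / 0.03137 = 0.2266
β_Yardley = 0.05030 / 0.03137 = 1.6034
β_Quill = 0.05960 / 0.03137 = 1.8999
β_Eskola = 0.01149 / 0.03137 = 0.3663
β_P = Σ w_i β_i = 0.33×0.2266 + 0.19×1.6034 + 0.10×1.8999 + 0.38×0.3663 = 0.7086
MRP = 4.05% − 0.83% = 3.22%
E(R_P) = R_f + β_P × MRP = 0.83% + 0.7086 × 3.22% = 3.11%

3.11%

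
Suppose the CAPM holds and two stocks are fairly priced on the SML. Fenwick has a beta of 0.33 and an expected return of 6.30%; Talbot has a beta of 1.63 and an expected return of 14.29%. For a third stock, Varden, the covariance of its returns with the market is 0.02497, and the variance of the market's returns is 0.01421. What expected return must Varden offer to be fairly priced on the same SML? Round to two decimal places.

15.07%

MRP = (14.29% − 6.30%) / (1.63 − 0.33) = 6.1462%
R_f = 6.30% − 0.33 × 6.1462% = 4.2718%
β_Varden = Cov / Var(R_m) = 0.02497 / 0.01421 = 1.7572
E(R_Varden) = R_f + β × MRP = 4.2718% + 1.7572 × 6.1462% = 15.07%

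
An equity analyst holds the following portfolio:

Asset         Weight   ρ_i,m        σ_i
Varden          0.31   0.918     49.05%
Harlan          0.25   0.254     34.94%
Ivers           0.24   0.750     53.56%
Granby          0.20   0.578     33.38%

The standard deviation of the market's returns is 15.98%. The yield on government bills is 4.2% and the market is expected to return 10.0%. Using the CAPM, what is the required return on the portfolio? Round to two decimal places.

β_Varden = 0.918 × 49.05% / 15.98% = 2.8178
β_Harlan = 0.254 × 34.94% / 15.98% = 0.5554
β_Ivers = 0.750 × 53.56% / 15.98% = 2.5138
β_Granby = 0.578 × 33.38% / 15.98% = 1.2074
β_P = Σ w_i β_i = 0.31×2.8178 + 0.25×0.5554 + 0.24×2.5138 + 0.20×1.2074 = 1.8572
MRP = 10.0% − 4.2% = 5.80%
E(R_P) = R_f + β_P × MRP = 4.2% + 1.8572 × 5.8% = 14.97%

14.97%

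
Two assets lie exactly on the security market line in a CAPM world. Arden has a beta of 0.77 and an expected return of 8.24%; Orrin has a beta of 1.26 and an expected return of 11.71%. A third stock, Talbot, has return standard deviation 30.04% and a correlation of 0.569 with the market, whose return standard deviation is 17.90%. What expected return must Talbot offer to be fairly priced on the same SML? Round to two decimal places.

MRP = (11.71% − 8.24%) / (1.26 − 0.77) = 7.0816%
R_f = 8.24% − 0.77 × 7.0816% = 2.7872%
β_Talbot = ρ·σ_i/σ_m = 0.569 × 30.04 / 17.90 = 0.9549
E(R_Talbot) = R_f + β × MRP = 2.7872% + 0.9549 × 7.0816% = 9.55%

9.55%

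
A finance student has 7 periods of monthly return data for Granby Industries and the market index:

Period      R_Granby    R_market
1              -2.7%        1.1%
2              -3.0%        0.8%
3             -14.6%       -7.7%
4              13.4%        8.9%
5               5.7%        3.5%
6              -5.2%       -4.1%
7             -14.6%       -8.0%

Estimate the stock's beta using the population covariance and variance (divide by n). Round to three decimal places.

1.606

Mean R_i = (-2.7 − 3.0 − 14.6 + 13.4 + 5.7 − 5.2 − 14.6) / 7 = -3.0000%
Mean R_m = (1.1 + 0.8 − 7.7 + 8.9 + 3.5 − 4.1 − 8.0) / 7 = -0.7857%
Σ(R_i − R̄_i)(R_m − R̄_m) = 367.8800  ⇒  Cov = 367.8800 / 7 = 52.5543
Σ(R_m − R̄_m)² = 229.0886  ⇒  Var(R_m) = 229.0886 / 7 = 32.7269
β = Cov / Var(R_m) = 52.5543 / 32.7269 = 1.6058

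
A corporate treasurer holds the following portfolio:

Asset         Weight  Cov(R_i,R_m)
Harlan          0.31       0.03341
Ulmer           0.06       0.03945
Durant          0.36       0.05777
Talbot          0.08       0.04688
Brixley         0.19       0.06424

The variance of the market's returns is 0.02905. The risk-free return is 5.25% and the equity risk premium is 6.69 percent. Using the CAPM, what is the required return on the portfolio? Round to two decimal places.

β_Harlan = 0.03341 / 0.02905 = 1.1501
β_Ulmer = 0.03945 / 0.02905 = 1.3580
β_Durant = 0.05777 / 0.02905 = 1.9886
β_Talbot = 0.04688 / 0.02905 = 1.6138
β_Brixley = 0.06424 / 0.02905 = 2.2114
β_P = Σ w_i β_i = 0.31×1.1501 + 0.06×1.3580 + 0.36×1.9886 + 0.08×1.6138 + 0.19×2.2114 = 1.7032
E(R_P) = R_f + β_P × MRP = 5.25% + 1.7032 × 6.69% = 16.64%

16.64%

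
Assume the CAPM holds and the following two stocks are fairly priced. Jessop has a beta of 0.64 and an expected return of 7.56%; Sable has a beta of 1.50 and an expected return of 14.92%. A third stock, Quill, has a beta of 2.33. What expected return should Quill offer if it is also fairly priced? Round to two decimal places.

22.02%

MRP (SML slope) = (14.92% − 7.56%) / (1.50 − 0.64) = 7.36% / 0.86 = 8.5581%
R_f (intercept) = 7.56% − 0.64 × 8.5581% = 2.0828%
E(R_Quill) = R_f + β × MRP = 2.0828% + 2.33 × 8.5581% = 22.02%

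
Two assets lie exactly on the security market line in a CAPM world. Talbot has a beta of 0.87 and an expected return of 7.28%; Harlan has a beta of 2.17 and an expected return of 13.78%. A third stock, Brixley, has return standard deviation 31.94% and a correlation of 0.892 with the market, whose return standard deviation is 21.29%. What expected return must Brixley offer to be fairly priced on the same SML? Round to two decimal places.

9.62%

MRP = (13.78% − 7.28%) / (2.17 − 0.87) = 5.0000%
R_f = 7.28% − 0.87 × 5.0000% = 2.9300%
β_Brixley = ρ·σ_i/σ_m = 0.892 × 31.94 / 21.29 = 1.3382
E(R_Brixley) = R_f + β × MRP = 2.9300% + 1.3382 × 5.0000% = 9.62%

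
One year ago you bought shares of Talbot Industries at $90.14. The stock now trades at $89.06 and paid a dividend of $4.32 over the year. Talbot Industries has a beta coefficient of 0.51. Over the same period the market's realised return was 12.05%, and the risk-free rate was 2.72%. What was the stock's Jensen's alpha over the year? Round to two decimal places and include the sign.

-3.88%

Realised HPR = (P1 + D1 − P0) / P0 = (89.06 + 4.32 − 90.14) / 90.14 = 3.24 / 90.14 = 3.5944%
MRP = 12.05% − 2.72% = 9.33%
CAPM required = R_f + β·MRP = 2.72% + 0.51 × 9.33% = 7.4783%
α = realised − required = 3.5944% − 7.4783% = -3.88%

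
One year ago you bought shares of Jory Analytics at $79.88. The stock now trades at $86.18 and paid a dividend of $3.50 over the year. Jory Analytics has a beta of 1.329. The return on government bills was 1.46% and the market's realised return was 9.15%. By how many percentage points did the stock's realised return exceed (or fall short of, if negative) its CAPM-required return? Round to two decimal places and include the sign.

Realised HPR = (P1 + D1 − P0) / P0 = (86.18 + 3.50 − 79.88) / 79.88 = 9.80 / 79.88 = 12.2684%
MRP = 9.15% − 1.46% = 7.69%
CAPM required = R_f + β·MRP = 1.46% + 1.329 × 7.69% = 11.68001%
α = realised − required = 12.2684% − 11.68001% = +0.59%

+0.59%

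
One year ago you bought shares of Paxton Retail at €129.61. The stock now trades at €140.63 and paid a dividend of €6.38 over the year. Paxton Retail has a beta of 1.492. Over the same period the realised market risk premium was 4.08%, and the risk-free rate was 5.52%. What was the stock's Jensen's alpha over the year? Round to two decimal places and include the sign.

Realised HPR = (P1 + D1 − P0) / P0 = (140.63 + 6.38 − 129.61) / 129.61 = 17.40 / 129.61 = 13.4249%
CAPM required = R_f + β·MRP = 5.52% + 1.492 × 4.08% = 11.60736%
α = realised − required = 13.4249% − 11.60736% = +1.82%

+1.82%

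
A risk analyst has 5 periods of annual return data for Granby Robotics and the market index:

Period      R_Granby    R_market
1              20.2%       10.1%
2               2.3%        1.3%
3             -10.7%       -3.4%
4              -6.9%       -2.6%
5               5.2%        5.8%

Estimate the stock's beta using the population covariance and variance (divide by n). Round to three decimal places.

2.059

Mean R_i = (20.2 + 2.3 − 10.7 − 6.9 + 5.2) / 5 = 2.0200%
Mean R_m = (10.1 + 1.3 − 3.4 − 2.6 + 5.8) / 5 = 2.2400%
Σ(R_i − R̄_i)(R_m − R̄_m) = 268.8660  ⇒  Cov = 268.8660 / 5 = 53.7732
Σ(R_m − R̄_m)² = 130.5720  ⇒  Var(R_m) = 130.5720 / 5 = 26.1144
β = Cov / Var(R_m) = 53.7732 / 26.1144 = 2.0591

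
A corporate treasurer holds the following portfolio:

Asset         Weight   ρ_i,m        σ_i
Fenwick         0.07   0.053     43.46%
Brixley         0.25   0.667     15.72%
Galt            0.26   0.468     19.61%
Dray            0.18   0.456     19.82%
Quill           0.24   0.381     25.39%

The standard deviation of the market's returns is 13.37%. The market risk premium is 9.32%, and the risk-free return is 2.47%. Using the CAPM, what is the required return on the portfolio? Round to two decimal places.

β_Fenwick = 0.053 × 43.46% / 13.37% = 0.1723
β_Brixley = 0.667 × 15.72% / 13.37% = 0.7842
β_Galt = 0.468 × 19.61% / 13.37% = 0.6864
β_Dray = 0.456 × 19.82% / 13.37% = 0.6760
β_Quill = 0.381 × 25.39% / 13.37% = 0.7235
β_P = Σ w_i β_i = 0.07×0.1723 + 0.25×0.7842 + 0.26×0.6864 + 0.18×0.6760 + 0.24×0.7235 = 0.6819
E(R_P) = R_f + β_P × MRP = 2.47% + 0.6819 × 9.32% = 8.83%

8.83%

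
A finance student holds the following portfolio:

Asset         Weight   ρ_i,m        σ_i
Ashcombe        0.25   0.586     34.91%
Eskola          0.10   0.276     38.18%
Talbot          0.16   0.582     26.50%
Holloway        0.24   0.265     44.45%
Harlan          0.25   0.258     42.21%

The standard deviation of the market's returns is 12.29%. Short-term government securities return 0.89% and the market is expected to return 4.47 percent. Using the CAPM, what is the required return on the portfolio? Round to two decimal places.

5.02%

β_Ashcombe = 0.586 × 34.91% / 12.29% = 1.6645
β_Eskola = 0.276 × 38.18% / 12.29% = 0.8574
β_Talbot = 0.582 × 26.50% / 12.29% = 1.2549
β_Holloway = 0.265 × 44.45% / 12.29% = 0.9584
β_Harlan = 0.258 × 42.21% / 12.29% = 0.8861
β_P = Σ w_i β_i = 0.25×1.6645 + 0.10×0.8574 + 0.16×1.2549 + 0.24×0.9584 + 0.25×0.8861 = 1.1542
MRP = 4.47% − 0.89% = 3.58%
E(R_P) = R_f + β_P × MRP = 0.89% + 1.1542 × 3.58% = 5.02%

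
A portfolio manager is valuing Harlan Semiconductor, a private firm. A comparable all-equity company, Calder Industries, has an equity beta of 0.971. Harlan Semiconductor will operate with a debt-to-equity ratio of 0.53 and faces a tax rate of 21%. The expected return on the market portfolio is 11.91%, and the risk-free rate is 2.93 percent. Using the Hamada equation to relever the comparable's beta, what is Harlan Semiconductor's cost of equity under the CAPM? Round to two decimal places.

15.30%

β_L = β_U × [1 + (1 − t)(D/E)] = 0.971 × [1 + (1 − 0.21) × 0.53]
    = 0.971 × [1 + 0.79 × 0.53] = 0.971 × 1.4187 = 1.3776
MRP = 11.91% − 2.93% = 8.98%
E(R) = R_f + β_L × MRP = 2.93% + 1.3776 × 8.98% = 15.30%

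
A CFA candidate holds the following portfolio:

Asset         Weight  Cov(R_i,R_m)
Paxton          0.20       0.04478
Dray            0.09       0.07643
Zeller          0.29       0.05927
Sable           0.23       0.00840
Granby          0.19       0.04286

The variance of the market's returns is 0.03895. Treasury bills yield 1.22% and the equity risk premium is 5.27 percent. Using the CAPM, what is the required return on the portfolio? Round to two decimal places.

β_Paxton = 0.04478 / 0.03895 = 1.1497
β_Dray = 0.07643 / 0.03895 = 1.9623
β_Zeller = 0.05927 / 0.03895 = 1.5217
β_Sable = 0.00840 / 0.03895 = 0.2157
β_Granby = 0.04286 / 0.03895 = 1.1004
β_P = Σ w_i β_i = 0.20×1.1497 + 0.09×1.9623 + 0.29×1.5217 + 0.23×0.2157 + 0.19×1.1004 = 1.1065
E(R_P) = R_f + β_P × MRP = 1.22% + 1.1065 × 5.27% = 7.05%

7.05%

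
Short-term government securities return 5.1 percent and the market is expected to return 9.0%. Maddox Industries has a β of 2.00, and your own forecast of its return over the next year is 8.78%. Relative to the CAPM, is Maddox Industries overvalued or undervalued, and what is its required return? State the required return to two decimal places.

Overvalued; required return 12.90%

MRP = 9.0% − 5.1% = 3.90%
Required return = R_f + β·MRP = 5.1% + 2.00 × 3.9% = 12.90%
Forecast 8.78% < required 12.90% → the stock plots below the SML → overvalued.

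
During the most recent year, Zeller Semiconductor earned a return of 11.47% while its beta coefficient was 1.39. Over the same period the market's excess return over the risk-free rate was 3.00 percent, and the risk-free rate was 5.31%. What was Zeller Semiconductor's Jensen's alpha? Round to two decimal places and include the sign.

CAPM benchmark = R_f + β(R_m − R_f) = 5.31% + 1.39 × 3.00% = 9.4800%
α = actual − benchmark = 11.47% − 9.4800% = +1.99%

+1.99%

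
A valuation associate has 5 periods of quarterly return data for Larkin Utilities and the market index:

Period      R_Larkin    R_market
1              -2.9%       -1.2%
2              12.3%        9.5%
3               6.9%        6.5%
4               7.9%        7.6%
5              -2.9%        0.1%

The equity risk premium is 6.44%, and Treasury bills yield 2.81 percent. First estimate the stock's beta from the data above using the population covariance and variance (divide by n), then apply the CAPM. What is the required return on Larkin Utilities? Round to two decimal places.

Mean R_i = (-2.9 + 12.3 + 6.9 + 7.9 − 2.9) / 5 = 4.2600%
Mean R_m = (-1.2 + 9.5 + 6.5 + 7.6 + 0.1) / 5 = 4.5000%
Σ(R_i − R̄_i)(R_m − R̄_m) = 129.0800  ⇒  Cov = 129.0800 / 5 = 25.8160
Σ(R_m − R̄_m)² = 90.4600  ⇒  Var(R_m) = 90.4600 / 5 = 18.0920
β = Cov / Var(R_m) = 25.8160 / 18.0920 = 1.4269
E(R) = R_f + β × MRP = 2.81% + 1.4269 × 6.44% = 12.00%

12.00%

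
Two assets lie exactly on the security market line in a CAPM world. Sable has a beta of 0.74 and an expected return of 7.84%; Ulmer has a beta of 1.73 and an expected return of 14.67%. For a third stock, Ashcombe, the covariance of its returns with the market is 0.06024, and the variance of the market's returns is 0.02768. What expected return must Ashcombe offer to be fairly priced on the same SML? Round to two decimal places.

17.75%

MRP = (14.67% − 7.84%) / (1.73 − 0.74) = 6.8990%
R_f = 7.84% − 0.74 × 6.8990% = 2.7347%
β_Ashcombe = Cov / Var(R_m) = 0.06024 / 0.02768 = 2.1763
E(R_Ashcombe) = R_f + β × MRP = 2.7347% + 2.1763 × 6.8990% = 17.75%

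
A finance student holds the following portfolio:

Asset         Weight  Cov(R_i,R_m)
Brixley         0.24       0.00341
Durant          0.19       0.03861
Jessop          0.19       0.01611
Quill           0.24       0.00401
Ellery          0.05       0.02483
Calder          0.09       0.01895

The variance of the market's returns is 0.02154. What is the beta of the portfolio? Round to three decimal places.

0.702

β_Brixley = 0.00341 / 0.02154 = 0.1583
β_Durant = 0.03861 / 0.02154 = 1.7925
β_Jessop = 0.01611 / 0.02154 = 0.7479
β_Quill = 0.00401 / 0.02154 = 0.1862
β_Ellery = 0.02483 / 0.02154 = 1.1527
β_Calder = 0.01895 / 0.02154 = 0.8798
β_P = Σ w_i β_i = 0.24×0.1583 + 0.19×1.7925 + 0.19×0.7479 + 0.24×0.1862 + 0.05×1.1527 + 0.09×0.8798 = 0.7022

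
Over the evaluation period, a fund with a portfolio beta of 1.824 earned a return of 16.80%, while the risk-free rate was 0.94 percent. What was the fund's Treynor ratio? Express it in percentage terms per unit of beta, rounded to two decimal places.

8.70%

Treynor = (R_P − R_f) / β_P = (16.80% − 0.94%) / 1.8240 = 15.86% / 1.8240 = 8.70%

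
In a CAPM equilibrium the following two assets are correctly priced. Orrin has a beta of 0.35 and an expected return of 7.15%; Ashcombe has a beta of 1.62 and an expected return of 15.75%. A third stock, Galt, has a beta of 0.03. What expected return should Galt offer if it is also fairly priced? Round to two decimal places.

4.98%

MRP (SML slope) = (15.75% − 7.15%) / (1.62 − 0.35) = 8.60% / 1.27 = 6.7717%
R_f (intercept) = 7.15% − 0.35 × 6.7717% = 4.7799%
E(R_Galt) = R_f + β × MRP = 4.7799% + 0.03 × 6.7717% = 4.98%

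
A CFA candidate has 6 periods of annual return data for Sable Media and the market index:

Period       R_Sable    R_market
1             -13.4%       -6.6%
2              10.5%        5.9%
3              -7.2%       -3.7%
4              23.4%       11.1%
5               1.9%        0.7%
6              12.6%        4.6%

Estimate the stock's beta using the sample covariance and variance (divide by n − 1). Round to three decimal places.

Mean R_i = (-13.4 + 10.5 − 7.2 + 23.4 + 1.9 + 12.6) / 6 = 4.6333%
Mean R_m = (-6.6 + 5.9 − 3.7 + 11.1 + 0.7 + 4.6) / 6 = 2.0000%
Σ(R_i − R̄_i)(R_m − R̄_m) = 440.4600  ⇒  Cov = 440.4600 / 5 = 88.0920
Σ(R_m − R̄_m)² = 212.9200  ⇒  Var(R_m) = 212.9200 / 5 = 42.5840
β = Cov / Var(R_m) = 88.0920 / 42.5840 = 2.0687

2.069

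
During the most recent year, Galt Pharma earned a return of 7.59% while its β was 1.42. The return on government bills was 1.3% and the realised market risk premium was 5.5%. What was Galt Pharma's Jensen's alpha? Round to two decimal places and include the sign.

CAPM benchmark = R_f + β(R_m − R_f) = 1.3% + 1.42 × 5.5% = 9.1100%
α = actual − benchmark = 7.59% − 9.1100% = -1.52%

-1.52%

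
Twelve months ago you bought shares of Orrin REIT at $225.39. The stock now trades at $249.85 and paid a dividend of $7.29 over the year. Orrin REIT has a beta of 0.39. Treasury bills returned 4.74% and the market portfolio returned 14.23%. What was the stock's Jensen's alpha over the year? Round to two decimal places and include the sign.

Realised HPR = (P1 + D1 − P0) / P0 = (249.85 + 7.29 − 225.39) / 225.39 = 31.75 / 225.39 = 14.0867%
MRP = 14.23% − 4.74% = 9.49%
CAPM required = R_f + β·MRP = 4.74% + 0.39 × 9.49% = 8.4411%
α = realised − required = 14.0867% − 8.4411% = +5.65%

+5.65%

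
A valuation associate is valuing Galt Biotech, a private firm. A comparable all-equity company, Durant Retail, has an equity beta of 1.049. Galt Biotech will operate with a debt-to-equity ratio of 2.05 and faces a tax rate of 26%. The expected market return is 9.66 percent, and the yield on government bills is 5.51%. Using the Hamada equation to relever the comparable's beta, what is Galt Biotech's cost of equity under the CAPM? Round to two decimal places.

16.47%

β_L = β_U × [1 + (1 − t)(D/E)] = 1.049 × [1 + (1 − 0.26) × 2.05]
    = 1.049 × [1 + 0.74 × 2.05] = 1.049 × 2.5170 = 2.6403
MRP = 9.66% − 5.51% = 4.15%
E(R) = R_f + β_L × MRP = 5.51% + 2.6403 × 4.15% = 16.47%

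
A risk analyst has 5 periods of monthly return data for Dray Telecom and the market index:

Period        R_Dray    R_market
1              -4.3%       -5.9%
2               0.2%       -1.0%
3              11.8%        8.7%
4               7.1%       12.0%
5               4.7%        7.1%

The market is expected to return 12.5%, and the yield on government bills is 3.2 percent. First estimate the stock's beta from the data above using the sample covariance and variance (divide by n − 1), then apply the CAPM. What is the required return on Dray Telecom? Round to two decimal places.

10.22%

Mean R_i = (-4.3 + 0.2 + 11.8 + 7.1 + 4.7) / 5 = 3.9000%
Mean R_m = (-5.9 − 1.0 + 8.7 + 12.0 + 7.1) / 5 = 4.1800%
Σ(R_i − R̄_i)(R_m − R̄_m) = 164.8900  ⇒  Cov = 164.8900 / 4 = 41.2225
Σ(R_m − R̄_m)² = 218.5480  ⇒  Var(R_m) = 218.5480 / 4 = 54.6370
β = Cov / Var(R_m) = 41.2225 / 54.6370 = 0.7545
MRP = 12.5% − 3.2% = 9.30%
E(R) = R_f + β × MRP = 3.2% + 0.7545 × 9.3% = 10.22%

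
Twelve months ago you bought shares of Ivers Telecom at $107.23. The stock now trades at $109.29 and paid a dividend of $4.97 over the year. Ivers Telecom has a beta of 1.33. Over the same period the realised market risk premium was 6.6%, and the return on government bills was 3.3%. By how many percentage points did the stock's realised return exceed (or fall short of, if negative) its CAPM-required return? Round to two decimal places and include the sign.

Realised HPR = (P1 + D1 − P0) / P0 = (109.29 + 4.97 − 107.23) / 107.23 = 7.03 / 107.23 = 6.5560%
CAPM required = R_f + β·MRP = 3.3% + 1.33 × 6.6% = 12.0780%
α = realised − required = 6.5560% − 12.0780% = -5.52%

-5.52%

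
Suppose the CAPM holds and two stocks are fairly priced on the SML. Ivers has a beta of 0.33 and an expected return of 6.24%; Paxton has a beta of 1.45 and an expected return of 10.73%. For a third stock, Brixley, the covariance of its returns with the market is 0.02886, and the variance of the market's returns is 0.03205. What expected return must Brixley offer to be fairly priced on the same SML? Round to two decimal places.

MRP = (10.73% − 6.24%) / (1.45 − 0.33) = 4.0089%
R_f = 6.24% − 0.33 × 4.0089% = 4.9171%
β_Brixley = Cov / Var(R_m) = 0.02886 / 0.03205 = 0.9005
E(R_Brixley) = R_f + β × MRP = 4.9171% + 0.9005 × 4.0089% = 8.53%

8.53%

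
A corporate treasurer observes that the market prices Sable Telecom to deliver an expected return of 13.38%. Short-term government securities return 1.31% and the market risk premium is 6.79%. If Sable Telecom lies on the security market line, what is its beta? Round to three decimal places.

β = (E(R) − R_f) / MRP = (13.38% − 1.31%) / 6.79% = 12.07% / 6.79% = 1.778

1.778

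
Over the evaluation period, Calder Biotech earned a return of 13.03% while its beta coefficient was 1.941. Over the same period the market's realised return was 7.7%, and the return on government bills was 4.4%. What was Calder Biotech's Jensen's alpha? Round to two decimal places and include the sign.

+2.22%

Market excess return = 7.7% − 4.4% = 3.30%
CAPM benchmark = R_f + β(R_m − R_f) = 4.4% + 1.941 × 3.3% = 10.8053%
α = actual − benchmark = 13.03% − 10.8053% = +2.22%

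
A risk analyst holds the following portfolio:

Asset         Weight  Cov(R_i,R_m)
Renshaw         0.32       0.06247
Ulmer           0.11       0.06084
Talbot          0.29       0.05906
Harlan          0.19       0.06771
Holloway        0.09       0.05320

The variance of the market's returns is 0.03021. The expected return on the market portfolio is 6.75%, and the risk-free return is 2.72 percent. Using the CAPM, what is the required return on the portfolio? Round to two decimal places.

β_Renshaw = 0.06247 / 0.03021 = 2.0679
β_Ulmer = 0.06084 / 0.03021 = 2.0139
β_Talbot = 0.05906 / 0.03021 = 1.9550
β_Harlan = 0.06771 / 0.03021 = 2.2413
β_Holloway = 0.05320 / 0.03021 = 1.7610
β_P = Σ w_i β_i = 0.32×2.0679 + 0.11×2.0139 + 0.29×1.9550 + 0.19×2.2413 + 0.09×1.7610 = 2.0345
MRP = 6.75% − 2.72% = 4.03%
E(R_P) = R_f + β_P × MRP = 2.72% + 2.0345 × 4.03% = 10.92%

10.92%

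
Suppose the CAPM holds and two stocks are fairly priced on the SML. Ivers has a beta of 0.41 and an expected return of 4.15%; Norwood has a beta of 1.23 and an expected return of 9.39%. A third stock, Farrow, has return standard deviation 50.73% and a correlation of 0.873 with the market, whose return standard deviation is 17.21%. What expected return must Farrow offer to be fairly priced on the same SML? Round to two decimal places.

17.97%

MRP = (9.39% − 4.15%) / (1.23 − 0.41) = 6.3902%
R_f = 4.15% − 0.41 × 6.3902% = 1.5300%
β_Farrow = ρ·σ_i/σ_m = 0.873 × 50.73 / 17.21 = 2.5733
E(R_Farrow) = R_f + β × MRP = 1.5300% + 2.5733 × 6.3902% = 17.97%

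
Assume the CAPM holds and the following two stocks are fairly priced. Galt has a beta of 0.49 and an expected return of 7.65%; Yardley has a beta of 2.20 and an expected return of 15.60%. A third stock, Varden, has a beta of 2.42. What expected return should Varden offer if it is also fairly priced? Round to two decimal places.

MRP (SML slope) = (15.60% − 7.65%) / (2.20 − 0.49) = 7.95% / 1.71 = 4.6491%
R_f (intercept) = 7.65% − 0.49 × 4.6491% = 5.3719%
E(R_Varden) = R_f + β × MRP = 5.3719% + 2.42 × 4.6491% = 16.62%

16.62%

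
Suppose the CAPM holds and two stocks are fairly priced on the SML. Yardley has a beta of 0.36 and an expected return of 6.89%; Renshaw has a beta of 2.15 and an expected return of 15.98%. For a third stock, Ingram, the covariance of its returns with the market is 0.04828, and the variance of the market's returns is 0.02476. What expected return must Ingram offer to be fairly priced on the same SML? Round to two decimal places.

MRP = (15.98% − 6.89%) / (2.15 − 0.36) = 5.0782%
R_f = 6.89% − 0.36 × 5.0782% = 5.0618%
β_Ingram = Cov / Var(R_m) = 0.04828 / 0.02476 = 1.9499
E(R_Ingram) = R_f + β × MRP = 5.0618% + 1.9499 × 5.0782% = 14.96%

14.96%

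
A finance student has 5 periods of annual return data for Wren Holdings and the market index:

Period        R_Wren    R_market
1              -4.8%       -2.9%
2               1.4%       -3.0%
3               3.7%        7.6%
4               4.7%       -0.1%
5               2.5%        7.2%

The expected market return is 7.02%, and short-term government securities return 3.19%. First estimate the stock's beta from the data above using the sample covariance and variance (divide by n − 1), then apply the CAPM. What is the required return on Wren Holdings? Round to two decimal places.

Mean R_i = (-4.8 + 1.4 + 3.7 + 4.7 + 2.5) / 5 = 1.5000%
Mean R_m = (-2.9 − 3.0 + 7.6 − 0.1 + 7.2) / 5 = 1.7600%
Σ(R_i − R̄_i)(R_m − R̄_m) = 42.1700  ⇒  Cov = 42.1700 / 4 = 10.5425
Σ(R_m − R̄_m)² = 111.5320  ⇒  Var(R_m) = 111.5320 / 4 = 27.8830
β = Cov / Var(R_m) = 10.5425 / 27.8830 = 0.3781
MRP = 7.02% − 3.19% = 3.83%
E(R) = R_f + β × MRP = 3.19% + 0.3781 × 3.83% = 4.64%

4.64%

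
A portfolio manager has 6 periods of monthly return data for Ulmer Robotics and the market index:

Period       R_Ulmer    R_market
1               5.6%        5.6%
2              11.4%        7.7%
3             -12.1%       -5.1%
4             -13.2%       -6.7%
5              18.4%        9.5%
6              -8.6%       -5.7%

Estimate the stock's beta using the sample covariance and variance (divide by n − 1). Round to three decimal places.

1.759

Mean R_i = (5.6 + 11.4 − 12.1 − 13.2 + 18.4 − 8.6) / 6 = 0.2500%
Mean R_m = (5.6 + 7.7 − 5.1 − 6.7 + 9.5 − 5.7) / 6 = 0.8833%
Σ(R_i − R̄_i)(R_m − R̄_m) = 491.7850  ⇒  Cov = 491.7850 / 5 = 98.3570
Σ(R_m − R̄_m)² = 279.6083  ⇒  Var(R_m) = 279.6083 / 5 = 55.9217
β = Cov / Var(R_m) = 98.3570 / 55.9217 = 1.7588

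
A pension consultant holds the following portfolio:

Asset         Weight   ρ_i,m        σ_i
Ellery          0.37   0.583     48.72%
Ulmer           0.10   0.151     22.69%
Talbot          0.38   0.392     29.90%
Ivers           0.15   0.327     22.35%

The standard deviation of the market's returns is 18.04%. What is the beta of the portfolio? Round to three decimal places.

β_Ellery = 0.583 × 48.72% / 18.04% = 1.5745
β_Ulmer = 0.151 × 22.69% / 18.04% = 0.1899
β_Talbot = 0.392 × 29.90% / 18.04% = 0.6497
β_Ivers = 0.327 × 22.35% / 18.04% = 0.4051
β_P = Σ w_i β_i = 0.37×1.5745 + 0.10×0.1899 + 0.38×0.6497 + 0.15×0.4051 = 0.9092

0.909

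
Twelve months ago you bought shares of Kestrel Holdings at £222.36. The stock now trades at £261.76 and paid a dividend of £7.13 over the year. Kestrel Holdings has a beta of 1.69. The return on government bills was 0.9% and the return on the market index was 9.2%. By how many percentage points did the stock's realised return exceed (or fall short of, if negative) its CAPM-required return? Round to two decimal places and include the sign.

Realised HPR = (P1 + D1 − P0) / P0 = (261.76 + 7.13 − 222.36) / 222.36 = 46.53 / 222.36 = 20.9255%
MRP = 9.2% − 0.9% = 8.30%
CAPM required = R_f + β·MRP = 0.9% + 1.69 × 8.3% = 14.9270%
α = realised − required = 20.9255% − 14.9270% = +6.00%

+6.00%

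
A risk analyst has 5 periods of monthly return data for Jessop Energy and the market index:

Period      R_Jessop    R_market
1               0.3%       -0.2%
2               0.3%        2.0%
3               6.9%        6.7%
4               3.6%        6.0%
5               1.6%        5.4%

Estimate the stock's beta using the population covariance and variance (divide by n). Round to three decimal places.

Mean R_i = (0.3 + 0.3 + 6.9 + 3.6 + 1.6) / 5 = 2.5400%
Mean R_m = (-0.2 + 2.0 + 6.7 + 6.0 + 5.4) / 5 = 3.9800%
Σ(R_i − R̄_i)(R_m − R̄_m) = 26.4640  ⇒  Cov = 26.4640 / 5 = 5.2928
Σ(R_m − R̄_m)² = 34.8880  ⇒  Var(R_m) = 34.8880 / 5 = 6.9776
β = Cov / Var(R_m) = 5.2928 / 6.9776 = 0.7585

0.759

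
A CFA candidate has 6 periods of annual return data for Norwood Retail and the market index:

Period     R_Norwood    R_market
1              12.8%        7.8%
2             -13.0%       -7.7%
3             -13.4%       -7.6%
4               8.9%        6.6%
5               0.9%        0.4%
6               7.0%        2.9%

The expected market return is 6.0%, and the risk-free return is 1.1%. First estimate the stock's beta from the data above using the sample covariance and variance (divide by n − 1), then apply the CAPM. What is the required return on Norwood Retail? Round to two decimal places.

Mean R_i = (12.8 − 13.0 − 13.4 + 8.9 + 0.9 + 7.0) / 6 = 0.5333%
Mean R_m = (7.8 − 7.7 − 7.6 + 6.6 + 0.4 + 2.9) / 6 = 0.4000%
Σ(R_i − R̄_i)(R_m − R̄_m) = 379.9000  ⇒  Cov = 379.9000 / 5 = 75.9800
Σ(R_m − R̄_m)² = 229.0600  ⇒  Var(R_m) = 229.0600 / 5 = 45.8120
β = Cov / Var(R_m) = 75.9800 / 45.8120 = 1.6585
MRP = 6.0% − 1.1% = 4.90%
E(R) = R_f + β × MRP = 1.1% + 1.6585 × 4.9% = 9.23%

9.23%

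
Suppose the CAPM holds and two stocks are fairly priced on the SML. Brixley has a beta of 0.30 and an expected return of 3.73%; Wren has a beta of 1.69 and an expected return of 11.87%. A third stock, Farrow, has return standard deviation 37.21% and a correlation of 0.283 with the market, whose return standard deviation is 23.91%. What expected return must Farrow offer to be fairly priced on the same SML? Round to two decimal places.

4.55%

MRP = (11.87% − 3.73%) / (1.69 − 0.30) = 5.8561%
R_f = 3.73% − 0.30 × 5.8561% = 1.9732%
β_Farrow = ρ·σ_i/σ_m = 0.283 × 37.21 / 23.91 = 0.4404
E(R_Farrow) = R_f + β × MRP = 1.9732% + 0.4404 × 5.8561% = 4.55%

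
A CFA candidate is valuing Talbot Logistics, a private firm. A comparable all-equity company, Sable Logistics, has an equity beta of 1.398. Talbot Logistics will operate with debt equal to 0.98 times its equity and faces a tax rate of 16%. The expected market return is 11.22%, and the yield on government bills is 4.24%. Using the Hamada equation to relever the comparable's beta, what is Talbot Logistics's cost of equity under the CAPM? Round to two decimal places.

22.03%

β_L = β_U × [1 + (1 − t)(D/E)] = 1.398 × [1 + (1 − 0.16) × 0.98]
    = 1.398 × [1 + 0.84 × 0.98] = 1.398 × 1.8232 = 2.5488
MRP = 11.22% − 4.24% = 6.98%
E(R) = R_f + β_L × MRP = 4.24% + 2.5488 × 6.98% = 22.03%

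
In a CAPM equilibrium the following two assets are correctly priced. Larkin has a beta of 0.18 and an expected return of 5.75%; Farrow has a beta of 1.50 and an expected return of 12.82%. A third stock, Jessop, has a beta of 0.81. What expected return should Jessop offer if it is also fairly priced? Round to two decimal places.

MRP (SML slope) = (12.82% − 5.75%) / (1.50 − 0.18) = 7.07% / 1.32 = 5.3561%
R_f (intercept) = 5.75% − 0.18 × 5.3561% = 4.7859%
E(R_Jessop) = R_f + β × MRP = 4.7859% + 0.81 × 5.3561% = 9.12%

9.12%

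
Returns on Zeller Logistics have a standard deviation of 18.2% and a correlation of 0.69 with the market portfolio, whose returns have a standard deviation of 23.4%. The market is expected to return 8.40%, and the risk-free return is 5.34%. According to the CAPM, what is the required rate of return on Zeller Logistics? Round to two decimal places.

β = ρ × σ_i / σ_m = 0.69 × 18.2% / 23.4% = 0.5367
MRP = 8.40% − 5.34% = 3.06%
E(R) = 5.34% + 0.5367 × 3.06% = 6.98%

6.98%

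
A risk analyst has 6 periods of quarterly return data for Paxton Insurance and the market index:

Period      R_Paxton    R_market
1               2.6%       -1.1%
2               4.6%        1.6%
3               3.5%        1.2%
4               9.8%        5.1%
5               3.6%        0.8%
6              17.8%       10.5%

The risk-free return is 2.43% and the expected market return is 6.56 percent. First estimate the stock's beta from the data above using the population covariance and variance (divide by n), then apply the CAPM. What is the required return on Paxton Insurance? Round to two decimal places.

Mean R_i = (2.6 + 4.6 + 3.5 + 9.8 + 3.6 + 17.8) / 6 = 6.9833%
Mean R_m = (-1.1 + 1.6 + 1.2 + 5.1 + 0.8 + 10.5) / 6 = 3.0167%
Σ(R_i − R̄_i)(R_m − R̄_m) = 122.0617  ⇒  Cov = 122.0617 / 6 = 20.3436
Σ(R_m − R̄_m)² = 87.5083  ⇒  Var(R_m) = 87.5083 / 6 = 14.5847
β = Cov / Var(R_m) = 20.3436 / 14.5847 = 1.3949
MRP = 6.56% − 2.43% = 4.13%
E(R) = R_f + β × MRP = 2.43% + 1.3949 × 4.13% = 8.19%

8.19%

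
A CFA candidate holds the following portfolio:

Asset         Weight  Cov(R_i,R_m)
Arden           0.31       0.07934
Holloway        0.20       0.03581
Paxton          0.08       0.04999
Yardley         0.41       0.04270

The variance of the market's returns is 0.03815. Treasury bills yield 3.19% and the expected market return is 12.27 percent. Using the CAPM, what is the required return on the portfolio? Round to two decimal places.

β_Arden = 0.07934 / 0.03815 = 2.0797
β_Holloway = 0.03581 / 0.03815 = 0.9387
β_Paxton = 0.04999 / 0.03815 = 1.3104
β_Yardley = 0.04270 / 0.03815 = 1.1193
β_P = Σ w_i β_i = 0.31×2.0797 + 0.20×0.9387 + 0.08×1.3104 + 0.41×1.1193 = 1.3962
MRP = 12.27% − 3.19% = 9.08%
E(R_P) = R_f + β_P × MRP = 3.19% + 1.3962 × 9.08% = 15.87%

15.87%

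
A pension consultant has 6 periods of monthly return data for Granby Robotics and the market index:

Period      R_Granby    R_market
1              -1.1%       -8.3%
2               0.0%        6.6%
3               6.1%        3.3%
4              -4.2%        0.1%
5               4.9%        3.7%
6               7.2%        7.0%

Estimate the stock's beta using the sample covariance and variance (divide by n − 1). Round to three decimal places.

0.441

Mean R_i = (-1.1 + 0.0 + 6.1 − 4.2 + 4.9 + 7.2) / 6 = 2.1500%
Mean R_m = (-8.3 + 6.6 + 3.3 + 0.1 + 3.7 + 7.0) / 6 = 2.0667%
Σ(R_i − R̄_i)(R_m − R̄_m) = 70.7100  ⇒  Cov = 70.7100 / 5 = 14.1420
Σ(R_m − R̄_m)² = 160.4133  ⇒  Var(R_m) = 160.4133 / 5 = 32.0827
β = Cov / Var(R_m) = 14.1420 / 32.0827 = 0.4408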